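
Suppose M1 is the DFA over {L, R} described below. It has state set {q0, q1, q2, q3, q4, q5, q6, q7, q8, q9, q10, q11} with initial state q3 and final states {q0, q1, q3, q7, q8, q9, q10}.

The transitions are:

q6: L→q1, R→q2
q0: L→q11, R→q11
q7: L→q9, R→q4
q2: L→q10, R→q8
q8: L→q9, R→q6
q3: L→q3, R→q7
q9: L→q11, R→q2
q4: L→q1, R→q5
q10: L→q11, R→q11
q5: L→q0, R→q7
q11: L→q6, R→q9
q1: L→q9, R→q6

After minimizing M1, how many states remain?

7

Every state is reachable, so we keep all 12.
Initial partition by acceptance: {q0,q1,q3,q7,q8,q9,q10} | {q2,q4,q5,q6,q11}.
Split {q0,q1,q3,q7,q8,q9,q10} by δ(·,L) → {q1,q3,q7,q8} and {q0,q9,q10}.
Split {q1,q3,q7,q8} by δ(·,L) → {q1,q7,q8} and {q3}.
Refine {q2,q4,q5,q6,q11} on symbol L: members go to different blocks, giving {q2,q5} and {q4,q6} and {q11}.
Refine {q0,q9,q10} on symbol R: members go to different blocks, giving {q0,q10} and {q9}.
Stable partition: {q1,q7,q8} | {q2,q5} | {q0,q10} | {q3} | {q4,q6} | {q11} | {q9} — 7 equivalence classes.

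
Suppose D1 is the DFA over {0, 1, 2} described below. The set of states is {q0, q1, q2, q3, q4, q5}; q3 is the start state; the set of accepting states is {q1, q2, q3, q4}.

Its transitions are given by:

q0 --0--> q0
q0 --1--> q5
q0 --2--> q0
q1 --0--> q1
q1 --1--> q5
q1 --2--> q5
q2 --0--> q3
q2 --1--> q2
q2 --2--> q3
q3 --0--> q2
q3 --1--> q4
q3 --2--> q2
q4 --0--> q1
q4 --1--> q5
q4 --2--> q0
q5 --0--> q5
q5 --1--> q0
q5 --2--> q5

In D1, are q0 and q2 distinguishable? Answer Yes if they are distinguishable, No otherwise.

Yes

Every state is reachable, so we keep all 6.
P0 = {q1,q2,q3,q4} | {q0,q5}.
On input 1, block {q1,q2,q3,q4} splits into {q1,q4} and {q2,q3}.
Split {q2,q3} by δ(·,1) → {q2} and {q3}.
No further refinement is possible. Final partition (4 blocks): {q1,q4} | {q0,q5} | {q2} | {q3}.
q0 and q2 end up in different blocks, so they are distinguishable. For instance, the string 'ε' is accepted from only q2.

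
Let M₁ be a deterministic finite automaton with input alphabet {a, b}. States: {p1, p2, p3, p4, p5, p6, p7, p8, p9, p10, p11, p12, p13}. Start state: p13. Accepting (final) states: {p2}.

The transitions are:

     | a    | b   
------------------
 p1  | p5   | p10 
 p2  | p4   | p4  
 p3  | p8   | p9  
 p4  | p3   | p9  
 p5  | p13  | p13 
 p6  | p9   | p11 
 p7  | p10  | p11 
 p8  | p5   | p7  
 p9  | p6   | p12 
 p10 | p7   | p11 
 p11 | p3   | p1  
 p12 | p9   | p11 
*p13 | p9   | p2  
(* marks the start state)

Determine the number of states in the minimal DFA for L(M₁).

Initial partition by acceptance: {p2} | {p1,p3,p4,p5,p6,p7,p8,p9,p10,p11,p12,p13}.
Refine {p1,p3,p4,p5,p6,p7,p8,p9,p10,p11,p12,p13} on symbol b: members go to different blocks, giving {p1,p3,p4,p5,p6,p7,p8,p9,p10,p11,p12} and {p13}.
On input a, block {p1,p3,p4,p5,p6,p7,p8,p9,p10,p11,p12} splits into {p1,p3,p4,p6,p7,p8,p9,p10,p11,p12} and {p5}.
Split {p1,p3,p4,p6,p7,p8,p9,p10,p11,p12} by δ(·,a) → {p3,p4,p6,p7,p9,p10,p11,p12} and {p1,p8}.
Refine {p3,p4,p6,p7,p9,p10,p11,p12} on symbol a: members go to different blocks, giving {p4,p6,p7,p9,p10,p11,p12} and {p3}.
Refine {p4,p6,p7,p9,p10,p11,p12} on symbol a: members go to different blocks, giving {p6,p7,p9,p10,p12} and {p4,p11}.
On input b, block {p6,p7,p9,p10,p12} splits into {p6,p7,p10,p12} and {p9}.
Refine {p6,p7,p10,p12} on symbol a: members go to different blocks, giving {p6,p12} and {p7,p10}.
Refine {p4,p11} on symbol b: members go to different blocks, giving {p4} and {p11}.
Stable partition: {p2} | {p6,p12} | {p13} | {p5} | {p1,p8} | {p3} | {p4} | {p9} | {p7,p10} | {p11} — 10 equivalence classes.

10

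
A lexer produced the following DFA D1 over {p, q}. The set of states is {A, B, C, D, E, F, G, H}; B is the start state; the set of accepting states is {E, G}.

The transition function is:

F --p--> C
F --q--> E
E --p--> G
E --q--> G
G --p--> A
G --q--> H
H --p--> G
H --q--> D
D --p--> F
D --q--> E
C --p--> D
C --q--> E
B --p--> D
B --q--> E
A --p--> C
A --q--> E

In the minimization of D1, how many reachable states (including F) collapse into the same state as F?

All states are reachable from the start state.
P0 = {E,G} | {A,B,C,D,F,H}.
On input p, block {E,G} splits into {E} and {G}.
On input p, block {A,B,C,D,F,H} splits into {A,B,C,D,F} and {H}.
The partition is now stable with 4 blocks: {E} | {A,B,C,D,F} | {G} | {H}.
The equivalence class containing F is {A,B,C,D,F}, of size 5.

5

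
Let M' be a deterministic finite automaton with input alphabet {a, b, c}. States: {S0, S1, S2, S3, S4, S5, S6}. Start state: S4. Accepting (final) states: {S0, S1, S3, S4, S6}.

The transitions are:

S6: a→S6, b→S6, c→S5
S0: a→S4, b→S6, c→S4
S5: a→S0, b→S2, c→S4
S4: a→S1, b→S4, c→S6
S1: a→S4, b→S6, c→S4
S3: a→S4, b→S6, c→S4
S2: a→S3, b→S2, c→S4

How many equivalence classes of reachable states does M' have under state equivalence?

Every state is reachable, so we keep all 7.
Start with accepting vs non-accepting: {S0,S1,S3,S4,S6} | {S2,S5}.
Refine {S0,S1,S3,S4,S6} on symbol c: members go to different blocks, giving {S0,S1,S3,S4} and {S6}.
Refine {S0,S1,S3,S4} on symbol b: members go to different blocks, giving {S0,S1,S3} and {S4}.
No further refinement is possible. Final partition (4 blocks): {S0,S1,S3} | {S2,S5} | {S6} | {S4}.

4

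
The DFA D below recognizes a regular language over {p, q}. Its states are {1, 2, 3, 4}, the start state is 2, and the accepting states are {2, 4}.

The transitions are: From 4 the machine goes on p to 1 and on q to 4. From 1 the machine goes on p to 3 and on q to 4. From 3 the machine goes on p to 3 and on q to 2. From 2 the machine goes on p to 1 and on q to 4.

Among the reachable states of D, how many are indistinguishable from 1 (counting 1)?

2

Initial partition by acceptance: {2,4} | {1,3}.
Stable partition: {2,4} | {1,3} — 2 equivalence classes.
The equivalence class containing 1 is {1,3}, of size 2.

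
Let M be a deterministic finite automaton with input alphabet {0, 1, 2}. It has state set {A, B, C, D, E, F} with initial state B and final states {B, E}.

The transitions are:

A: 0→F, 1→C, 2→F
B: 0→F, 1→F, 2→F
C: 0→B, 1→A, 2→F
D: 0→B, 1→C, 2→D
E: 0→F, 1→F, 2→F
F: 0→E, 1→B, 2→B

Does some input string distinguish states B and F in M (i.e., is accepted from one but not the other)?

Yes

Reachable states from the start: {B,E,F}. Unreachable: {A,C,D} — drop them.
P0 = {B,E} | {F}.
The partition is now stable with 2 blocks: {B,E} | {F}.
B and F end up in different blocks, so they are distinguishable. For instance, the string 'ε' is accepted from only B.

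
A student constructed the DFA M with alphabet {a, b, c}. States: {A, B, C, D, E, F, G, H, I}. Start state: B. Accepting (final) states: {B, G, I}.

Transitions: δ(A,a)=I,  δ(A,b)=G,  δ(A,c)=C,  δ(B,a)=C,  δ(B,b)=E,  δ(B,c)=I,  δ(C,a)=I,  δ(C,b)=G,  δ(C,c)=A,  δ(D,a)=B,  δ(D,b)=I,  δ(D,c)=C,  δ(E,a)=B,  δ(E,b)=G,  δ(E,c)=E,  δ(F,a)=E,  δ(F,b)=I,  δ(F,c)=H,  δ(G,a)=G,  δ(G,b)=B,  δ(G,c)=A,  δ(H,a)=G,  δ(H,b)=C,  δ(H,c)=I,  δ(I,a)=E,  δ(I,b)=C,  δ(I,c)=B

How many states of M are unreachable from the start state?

No path from B leads to D, F, H; the other 6 states are all reachable.

3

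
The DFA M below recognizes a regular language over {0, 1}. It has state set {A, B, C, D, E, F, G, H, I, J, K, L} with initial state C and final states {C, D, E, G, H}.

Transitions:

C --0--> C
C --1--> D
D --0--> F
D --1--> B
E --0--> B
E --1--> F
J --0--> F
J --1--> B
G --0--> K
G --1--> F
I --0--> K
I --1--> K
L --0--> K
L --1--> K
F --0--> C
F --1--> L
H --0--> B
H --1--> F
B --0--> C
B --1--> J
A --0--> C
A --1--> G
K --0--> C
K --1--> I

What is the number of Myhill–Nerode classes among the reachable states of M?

First remove the unreachable states {A,E,G,H}; 8 states remain.
P0 = {C,D} | {B,F,I,J,K,L}.
On input 0, block {C,D} splits into {C} and {D}.
Split {B,F,I,J,K,L} by δ(·,0) → {B,F,K} and {I,J,L}.
The partition is now stable with 4 blocks: {C} | {B,F,K} | {D} | {I,J,L}.

4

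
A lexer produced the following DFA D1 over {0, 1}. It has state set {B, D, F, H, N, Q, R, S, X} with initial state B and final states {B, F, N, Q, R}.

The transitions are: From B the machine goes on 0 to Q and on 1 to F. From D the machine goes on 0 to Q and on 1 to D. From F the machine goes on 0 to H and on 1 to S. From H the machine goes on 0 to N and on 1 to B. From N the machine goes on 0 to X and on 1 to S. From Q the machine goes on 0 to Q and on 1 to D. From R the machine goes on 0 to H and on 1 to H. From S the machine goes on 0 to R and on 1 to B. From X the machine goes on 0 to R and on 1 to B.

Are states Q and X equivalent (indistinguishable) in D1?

P0 = {B,F,N,Q,R} | {D,H,S,X}.
Split {B,F,N,Q,R} by δ(·,0) → {F,N,R} and {B,Q}.
Refine {D,H,S,X} on symbol 0: members go to different blocks, giving {H,S,X} and {D}.
On input 1, block {B,Q} splits into {B} and {Q}.
Stable partition: {F,N,R} | {H,S,X} | {B} | {D} | {Q} — 5 equivalence classes.
Q and X end up in different blocks, so they are distinguishable. For instance, the string 'ε' is accepted from only Q.

No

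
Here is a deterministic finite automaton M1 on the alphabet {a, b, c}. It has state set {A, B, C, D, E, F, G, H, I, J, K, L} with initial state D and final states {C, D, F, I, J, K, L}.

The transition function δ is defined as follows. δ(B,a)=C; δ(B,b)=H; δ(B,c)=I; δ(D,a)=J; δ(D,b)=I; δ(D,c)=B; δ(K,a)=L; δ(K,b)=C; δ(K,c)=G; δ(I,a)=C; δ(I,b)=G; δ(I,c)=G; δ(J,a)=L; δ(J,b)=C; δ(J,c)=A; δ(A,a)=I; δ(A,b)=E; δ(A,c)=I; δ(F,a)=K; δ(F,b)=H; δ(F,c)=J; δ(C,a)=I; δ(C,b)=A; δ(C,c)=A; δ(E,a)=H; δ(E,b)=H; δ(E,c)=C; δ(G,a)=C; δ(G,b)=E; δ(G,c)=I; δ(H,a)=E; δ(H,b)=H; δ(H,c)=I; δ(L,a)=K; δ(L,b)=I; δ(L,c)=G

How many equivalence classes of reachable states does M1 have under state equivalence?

First remove the unreachable states {F}; 11 states remain.
Initial partition by acceptance: {C,D,I,J,K,L} | {A,B,E,G,H}.
On input b, block {C,D,I,J,K,L} splits into {D,J,K,L} and {C,I}.
Split {A,B,E,G,H} by δ(·,a) → {A,B,G} and {E,H}.
The partition is now stable with 4 blocks: {D,J,K,L} | {A,B,G} | {C,I} | {E,H}.

4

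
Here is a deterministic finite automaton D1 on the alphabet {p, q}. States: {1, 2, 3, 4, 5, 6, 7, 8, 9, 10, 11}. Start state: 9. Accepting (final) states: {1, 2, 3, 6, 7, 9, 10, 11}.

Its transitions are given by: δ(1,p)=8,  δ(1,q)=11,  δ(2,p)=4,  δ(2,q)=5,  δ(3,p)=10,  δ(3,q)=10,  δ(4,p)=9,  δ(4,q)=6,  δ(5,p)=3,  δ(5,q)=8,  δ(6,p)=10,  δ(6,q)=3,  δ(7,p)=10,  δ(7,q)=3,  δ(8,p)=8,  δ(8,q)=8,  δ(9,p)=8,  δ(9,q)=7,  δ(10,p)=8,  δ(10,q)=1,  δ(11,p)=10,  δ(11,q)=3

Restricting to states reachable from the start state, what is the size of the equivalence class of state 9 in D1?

Reachable states from the start: {1,3,7,8,9,10,11}. Unreachable: {2,4,5,6} — drop them.
Start with accepting vs non-accepting: {1,3,7,9,10,11} | {8}.
Refine {1,3,7,9,10,11} on symbol p: members go to different blocks, giving {1,9,10} and {3,7,11}.
Refine {1,9,10} on symbol q: members go to different blocks, giving {1,9} and {10}.
On input q, block {3,7,11} splits into {7,11} and {3}.
Stable partition: {1,9} | {8} | {7,11} | {10} | {3} — 5 equivalence classes.
The equivalence class containing 9 is {1,9}, of size 2.

2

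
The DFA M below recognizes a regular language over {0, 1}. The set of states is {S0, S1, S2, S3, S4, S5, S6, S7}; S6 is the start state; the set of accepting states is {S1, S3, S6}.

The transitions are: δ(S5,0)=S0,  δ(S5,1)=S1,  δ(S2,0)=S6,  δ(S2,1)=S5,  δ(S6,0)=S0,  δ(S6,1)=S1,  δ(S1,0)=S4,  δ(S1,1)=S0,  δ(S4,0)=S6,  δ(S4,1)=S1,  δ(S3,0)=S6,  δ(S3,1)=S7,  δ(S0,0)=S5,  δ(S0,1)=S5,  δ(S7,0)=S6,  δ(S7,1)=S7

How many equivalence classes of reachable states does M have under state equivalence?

5

First remove the unreachable states {S2,S3,S7}; 5 states remain.
Initial partition by acceptance: {S1,S6} | {S0,S4,S5}.
Refine {S1,S6} on symbol 1: members go to different blocks, giving {S1} and {S6}.
Split {S0,S4,S5} by δ(·,0) → {S0,S5} and {S4}.
Split {S0,S5} by δ(·,1) → {S0} and {S5}.
The partition is now stable with 5 blocks: {S1} | {S0} | {S6} | {S4} | {S5}.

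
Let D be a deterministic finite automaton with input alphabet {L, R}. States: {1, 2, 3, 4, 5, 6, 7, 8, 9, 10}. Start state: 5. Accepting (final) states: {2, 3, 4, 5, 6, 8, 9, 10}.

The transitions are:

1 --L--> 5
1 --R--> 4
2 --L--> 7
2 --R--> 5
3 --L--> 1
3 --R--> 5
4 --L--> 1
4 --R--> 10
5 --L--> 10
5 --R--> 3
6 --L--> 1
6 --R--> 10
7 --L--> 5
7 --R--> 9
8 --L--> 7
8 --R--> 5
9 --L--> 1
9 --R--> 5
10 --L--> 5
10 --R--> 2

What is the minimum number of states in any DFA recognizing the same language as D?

States {6,8} cannot be reached from the start state, so discard them.
Start with accepting vs non-accepting: {2,3,4,5,9,10} | {1,7}.
Split {2,3,4,5,9,10} by δ(·,L) → {2,3,4,9} and {5,10}.
Stable partition: {2,3,4,9} | {1,7} | {5,10} — 3 equivalence classes.

3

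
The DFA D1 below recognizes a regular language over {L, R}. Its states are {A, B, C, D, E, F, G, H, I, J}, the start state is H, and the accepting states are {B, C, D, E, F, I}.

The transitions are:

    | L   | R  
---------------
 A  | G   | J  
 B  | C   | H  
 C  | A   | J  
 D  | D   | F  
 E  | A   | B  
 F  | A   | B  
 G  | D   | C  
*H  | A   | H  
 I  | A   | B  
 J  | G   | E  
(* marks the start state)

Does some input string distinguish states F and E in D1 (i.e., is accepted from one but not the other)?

First remove the unreachable states {I}; 9 states remain.
P0 = {B,C,D,E,F} | {A,G,H,J}.
Refine {B,C,D,E,F} on symbol L: members go to different blocks, giving {C,E,F} and {B,D}.
Split {C,E,F} by δ(·,R) → {E,F} and {C}.
Split {A,G,H,J} by δ(·,L) → {A,H,J} and {G}.
On input L, block {A,H,J} splits into {A,J} and {H}.
On input R, block {A,J} splits into {A} and {J}.
Split {B,D} by δ(·,L) → {B} and {D}.
The partition is now stable with 8 blocks: {E,F} | {A} | {B} | {C} | {G} | {H} | {J} | {D}.
F and E lie in the same block of the stable partition, so they are equivalent — no string distinguishes them.

No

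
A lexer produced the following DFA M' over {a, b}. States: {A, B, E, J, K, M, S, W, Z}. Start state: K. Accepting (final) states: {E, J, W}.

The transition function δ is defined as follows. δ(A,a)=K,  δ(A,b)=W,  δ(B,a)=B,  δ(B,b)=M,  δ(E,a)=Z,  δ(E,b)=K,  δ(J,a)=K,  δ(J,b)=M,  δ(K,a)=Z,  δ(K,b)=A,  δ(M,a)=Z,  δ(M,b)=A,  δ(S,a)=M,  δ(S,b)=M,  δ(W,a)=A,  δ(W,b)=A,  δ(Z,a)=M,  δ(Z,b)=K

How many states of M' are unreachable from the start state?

4

No path from K leads to B, E, J, S; the other 5 states are all reachable.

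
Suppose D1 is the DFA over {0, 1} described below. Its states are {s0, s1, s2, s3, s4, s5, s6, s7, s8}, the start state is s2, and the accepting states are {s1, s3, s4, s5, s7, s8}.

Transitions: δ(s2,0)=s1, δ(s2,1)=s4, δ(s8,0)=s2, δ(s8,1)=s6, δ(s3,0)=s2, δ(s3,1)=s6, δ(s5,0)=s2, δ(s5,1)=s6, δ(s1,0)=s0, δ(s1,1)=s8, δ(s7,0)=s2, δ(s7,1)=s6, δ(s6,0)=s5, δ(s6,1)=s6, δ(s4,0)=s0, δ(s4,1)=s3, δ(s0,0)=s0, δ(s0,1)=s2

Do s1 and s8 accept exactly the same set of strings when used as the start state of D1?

Reachable states from the start: {s0,s1,s2,s3,s4,s5,s6,s8}. Unreachable: {s7} — drop them.
P0 = {s1,s3,s4,s5,s8} | {s0,s2,s6}.
Split {s1,s3,s4,s5,s8} by δ(·,1) → {s3,s5,s8} and {s1,s4}.
Refine {s0,s2,s6} on symbol 0: members go to different blocks, giving {s0} and {s2} and {s6}.
No further refinement is possible. Final partition (5 blocks): {s3,s5,s8} | {s0} | {s1,s4} | {s2} | {s6}.
s1 and s8 end up in different blocks, so they are distinguishable. For instance, the string '1' is accepted from only s1.

No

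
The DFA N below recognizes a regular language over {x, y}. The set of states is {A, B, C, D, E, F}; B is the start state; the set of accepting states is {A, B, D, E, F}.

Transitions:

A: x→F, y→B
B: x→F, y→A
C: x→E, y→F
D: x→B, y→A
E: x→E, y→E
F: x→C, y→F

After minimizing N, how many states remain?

4

First remove the unreachable states {D}; 5 states remain.
P0 = {A,B,E,F} | {C}.
Refine {A,B,E,F} on symbol x: members go to different blocks, giving {A,B,E} and {F}.
Split {A,B,E} by δ(·,x) → {A,B} and {E}.
The partition is now stable with 4 blocks: {A,B} | {C} | {F} | {E}.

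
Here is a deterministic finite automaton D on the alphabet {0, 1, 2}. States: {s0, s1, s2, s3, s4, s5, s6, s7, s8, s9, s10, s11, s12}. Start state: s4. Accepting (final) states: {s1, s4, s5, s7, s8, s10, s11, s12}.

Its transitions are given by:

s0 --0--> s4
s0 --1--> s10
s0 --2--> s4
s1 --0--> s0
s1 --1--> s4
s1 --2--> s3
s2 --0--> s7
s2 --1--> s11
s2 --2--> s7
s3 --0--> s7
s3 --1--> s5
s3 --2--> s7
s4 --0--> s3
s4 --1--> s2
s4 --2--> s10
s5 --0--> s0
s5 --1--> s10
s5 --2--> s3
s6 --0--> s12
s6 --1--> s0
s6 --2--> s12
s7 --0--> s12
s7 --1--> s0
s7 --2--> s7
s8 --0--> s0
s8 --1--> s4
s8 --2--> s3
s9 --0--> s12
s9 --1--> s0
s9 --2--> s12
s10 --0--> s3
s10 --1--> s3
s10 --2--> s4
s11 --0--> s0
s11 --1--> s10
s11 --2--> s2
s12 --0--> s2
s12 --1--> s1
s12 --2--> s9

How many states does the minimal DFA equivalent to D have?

7

States {s6,s8} cannot be reached from the start state, so discard them.
Initial partition by acceptance: {s1,s4,s5,s7,s10,s11,s12} | {s0,s2,s3,s9}.
Split {s1,s4,s5,s7,s10,s11,s12} by δ(·,0) → {s1,s4,s5,s10,s11,s12} and {s7}.
Refine {s1,s4,s5,s10,s11,s12} on symbol 1: members go to different blocks, giving {s1,s5,s11,s12} and {s4,s10}.
Refine {s1,s5,s11,s12} on symbol 1: members go to different blocks, giving {s1,s5,s11} and {s12}.
Refine {s0,s2,s3,s9} on symbol 0: members go to different blocks, giving {s2,s3} and {s0} and {s9}.
No further refinement is possible. Final partition (7 blocks): {s1,s5,s11} | {s2,s3} | {s7} | {s4,s10} | {s12} | {s0} | {s9}.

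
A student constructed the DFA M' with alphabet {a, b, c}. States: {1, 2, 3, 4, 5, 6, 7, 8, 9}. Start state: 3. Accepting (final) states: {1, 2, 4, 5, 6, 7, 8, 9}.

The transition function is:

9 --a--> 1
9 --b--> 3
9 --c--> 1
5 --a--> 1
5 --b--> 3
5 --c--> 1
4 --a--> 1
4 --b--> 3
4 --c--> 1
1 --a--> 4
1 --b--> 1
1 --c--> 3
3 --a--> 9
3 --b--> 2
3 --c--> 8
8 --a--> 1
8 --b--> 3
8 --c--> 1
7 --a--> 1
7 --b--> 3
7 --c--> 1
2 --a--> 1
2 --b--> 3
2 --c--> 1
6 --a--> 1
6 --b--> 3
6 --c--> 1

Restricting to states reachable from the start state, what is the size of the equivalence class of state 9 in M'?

4

Reachable states from the start: {1,2,3,4,8,9}. Unreachable: {5,6,7} — drop them.
P0 = {1,2,4,8,9} | {3}.
On input b, block {1,2,4,8,9} splits into {2,4,8,9} and {1}.
The partition is now stable with 3 blocks: {2,4,8,9} | {3} | {1}.
State 9 belongs to the block {2,4,8,9}, which has 4 states.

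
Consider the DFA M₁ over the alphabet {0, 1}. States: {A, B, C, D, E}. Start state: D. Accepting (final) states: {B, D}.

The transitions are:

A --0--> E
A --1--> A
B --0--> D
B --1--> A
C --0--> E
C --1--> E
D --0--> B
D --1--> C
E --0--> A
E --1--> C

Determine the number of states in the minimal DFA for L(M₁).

Every state is reachable, so we keep all 5.
Start with accepting vs non-accepting: {B,D} | {A,C,E}.
No further refinement is possible. Final partition (2 blocks): {B,D} | {A,C,E}.

2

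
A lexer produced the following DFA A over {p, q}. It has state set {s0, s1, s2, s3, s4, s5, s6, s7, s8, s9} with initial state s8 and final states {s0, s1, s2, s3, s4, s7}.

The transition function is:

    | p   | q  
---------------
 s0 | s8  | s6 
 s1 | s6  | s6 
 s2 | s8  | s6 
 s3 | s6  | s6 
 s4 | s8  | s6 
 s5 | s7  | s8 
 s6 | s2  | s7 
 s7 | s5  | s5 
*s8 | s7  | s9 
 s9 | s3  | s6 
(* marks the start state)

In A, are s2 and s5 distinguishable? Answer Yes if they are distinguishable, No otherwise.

Yes

Reachable states from the start: {s2,s3,s5,s6,s7,s8,s9}. Unreachable: {s0,s1,s4} — drop them.
P0 = {s2,s3,s7} | {s5,s6,s8,s9}.
Refine {s5,s6,s8,s9} on symbol q: members go to different blocks, giving {s5,s8,s9} and {s6}.
Split {s2,s3,s7} by δ(·,p) → {s2,s7} and {s3}.
Split {s2,s7} by δ(·,q) → {s2} and {s7}.
Split {s5,s8,s9} by δ(·,p) → {s5,s8} and {s9}.
On input q, block {s5,s8} splits into {s5} and {s8}.
The partition is now stable with 7 blocks: {s2} | {s5} | {s6} | {s3} | {s7} | {s9} | {s8}.
s2 and s5 end up in different blocks, so they are distinguishable. For instance, the string 'ε' is accepted from only s2.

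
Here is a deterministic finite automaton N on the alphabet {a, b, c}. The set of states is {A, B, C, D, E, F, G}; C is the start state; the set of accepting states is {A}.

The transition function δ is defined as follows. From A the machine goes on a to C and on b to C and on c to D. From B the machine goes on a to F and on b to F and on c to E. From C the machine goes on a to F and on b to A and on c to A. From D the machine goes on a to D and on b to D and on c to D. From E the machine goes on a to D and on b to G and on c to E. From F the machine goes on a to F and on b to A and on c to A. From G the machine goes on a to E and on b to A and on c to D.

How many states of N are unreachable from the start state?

BFS from C reaches {A, C, D, F}; the 3 state(s) B, E, G are never visited.

3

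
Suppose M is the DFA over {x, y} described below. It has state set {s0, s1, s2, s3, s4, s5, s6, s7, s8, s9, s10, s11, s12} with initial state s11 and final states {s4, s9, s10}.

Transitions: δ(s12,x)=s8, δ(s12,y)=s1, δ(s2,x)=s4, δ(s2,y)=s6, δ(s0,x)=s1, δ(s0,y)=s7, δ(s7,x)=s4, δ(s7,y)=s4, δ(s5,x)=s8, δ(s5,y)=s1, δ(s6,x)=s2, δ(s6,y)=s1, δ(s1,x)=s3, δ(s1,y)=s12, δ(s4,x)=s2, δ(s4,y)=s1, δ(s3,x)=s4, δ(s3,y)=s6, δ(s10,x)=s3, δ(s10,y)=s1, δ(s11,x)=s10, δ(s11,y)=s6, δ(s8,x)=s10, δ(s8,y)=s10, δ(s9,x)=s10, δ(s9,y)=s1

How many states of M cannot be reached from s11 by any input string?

No path from s11 leads to s0, s5, s7, s9; the other 9 states are all reachable.

4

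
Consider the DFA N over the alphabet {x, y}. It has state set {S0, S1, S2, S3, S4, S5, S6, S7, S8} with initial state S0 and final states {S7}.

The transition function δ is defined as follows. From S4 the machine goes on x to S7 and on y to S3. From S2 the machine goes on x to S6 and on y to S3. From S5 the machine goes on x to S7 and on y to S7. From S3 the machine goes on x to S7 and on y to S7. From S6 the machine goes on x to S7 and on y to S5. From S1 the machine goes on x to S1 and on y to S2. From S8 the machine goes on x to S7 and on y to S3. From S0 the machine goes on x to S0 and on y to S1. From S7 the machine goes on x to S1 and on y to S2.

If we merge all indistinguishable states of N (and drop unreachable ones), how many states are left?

Reachable states from the start: {S0,S1,S2,S3,S5,S6,S7}. Unreachable: {S4,S8} — drop them.
Initial partition by acceptance: {S7} | {S0,S1,S2,S3,S5,S6}.
Split {S0,S1,S2,S3,S5,S6} by δ(·,x) → {S0,S1,S2} and {S3,S5,S6}.
On input x, block {S0,S1,S2} splits into {S0,S1} and {S2}.
Refine {S0,S1} on symbol y: members go to different blocks, giving {S0} and {S1}.
On input y, block {S3,S5,S6} splits into {S3,S5} and {S6}.
The partition is now stable with 6 blocks: {S7} | {S0} | {S3,S5} | {S2} | {S1} | {S6}.

6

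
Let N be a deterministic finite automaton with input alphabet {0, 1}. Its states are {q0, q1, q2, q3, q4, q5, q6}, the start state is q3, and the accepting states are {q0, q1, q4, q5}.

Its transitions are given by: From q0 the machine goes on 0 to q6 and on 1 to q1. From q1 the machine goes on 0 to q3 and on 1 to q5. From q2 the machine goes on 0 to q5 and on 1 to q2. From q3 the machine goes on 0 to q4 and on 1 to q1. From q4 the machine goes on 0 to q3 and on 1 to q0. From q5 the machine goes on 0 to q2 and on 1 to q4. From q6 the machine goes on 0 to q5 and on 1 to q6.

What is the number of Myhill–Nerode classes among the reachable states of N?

4

All states are reachable from the start state.
Initial partition by acceptance: {q0,q1,q4,q5} | {q2,q3,q6}.
Split {q2,q3,q6} by δ(·,1) → {q2,q6} and {q3}.
Refine {q0,q1,q4,q5} on symbol 0: members go to different blocks, giving {q0,q5} and {q1,q4}.
No further refinement is possible. Final partition (4 blocks): {q0,q5} | {q2,q6} | {q3} | {q1,q4}.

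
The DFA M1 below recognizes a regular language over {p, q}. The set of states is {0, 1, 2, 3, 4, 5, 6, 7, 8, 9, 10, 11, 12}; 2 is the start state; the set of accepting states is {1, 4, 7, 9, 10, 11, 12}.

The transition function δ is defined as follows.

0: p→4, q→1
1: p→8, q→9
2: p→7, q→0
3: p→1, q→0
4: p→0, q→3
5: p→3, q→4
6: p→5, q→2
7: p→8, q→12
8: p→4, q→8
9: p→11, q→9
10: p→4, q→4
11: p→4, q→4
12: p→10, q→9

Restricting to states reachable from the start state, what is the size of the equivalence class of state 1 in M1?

First remove the unreachable states {5,6}; 11 states remain.
Start with accepting vs non-accepting: {1,4,7,9,10,11,12} | {0,2,3,8}.
Refine {1,4,7,9,10,11,12} on symbol p: members go to different blocks, giving {9,10,11,12} and {1,4,7}.
On input p, block {9,10,11,12} splits into {9,12} and {10,11}.
On input q, block {0,2,3,8} splits into {2,3,8} and {0}.
On input q, block {2,3,8} splits into {2,3} and {8}.
On input p, block {1,4,7} splits into {1,7} and {4}.
Stable partition: {9,12} | {2,3} | {1,7} | {10,11} | {0} | {8} | {4} — 7 equivalence classes.
State 1 belongs to the block {1,7}, which has 2 states.

2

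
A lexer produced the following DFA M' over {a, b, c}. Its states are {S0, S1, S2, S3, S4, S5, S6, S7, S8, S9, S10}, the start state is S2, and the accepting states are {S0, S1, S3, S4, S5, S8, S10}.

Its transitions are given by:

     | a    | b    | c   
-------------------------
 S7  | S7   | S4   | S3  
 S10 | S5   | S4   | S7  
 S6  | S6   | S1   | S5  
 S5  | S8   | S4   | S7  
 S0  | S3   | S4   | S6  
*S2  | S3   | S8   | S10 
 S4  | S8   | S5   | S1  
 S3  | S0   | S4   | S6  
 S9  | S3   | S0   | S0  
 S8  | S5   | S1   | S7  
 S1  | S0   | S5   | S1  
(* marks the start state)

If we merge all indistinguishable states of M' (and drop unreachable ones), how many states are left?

4

First remove the unreachable states {S9}; 10 states remain.
Initial partition by acceptance: {S0,S1,S3,S4,S5,S8,S10} | {S2,S6,S7}.
Refine {S0,S1,S3,S4,S5,S8,S10} on symbol c: members go to different blocks, giving {S0,S3,S5,S8,S10} and {S1,S4}.
Split {S2,S6,S7} by δ(·,a) → {S6,S7} and {S2}.
No further refinement is possible. Final partition (4 blocks): {S0,S3,S5,S8,S10} | {S6,S7} | {S1,S4} | {S2}.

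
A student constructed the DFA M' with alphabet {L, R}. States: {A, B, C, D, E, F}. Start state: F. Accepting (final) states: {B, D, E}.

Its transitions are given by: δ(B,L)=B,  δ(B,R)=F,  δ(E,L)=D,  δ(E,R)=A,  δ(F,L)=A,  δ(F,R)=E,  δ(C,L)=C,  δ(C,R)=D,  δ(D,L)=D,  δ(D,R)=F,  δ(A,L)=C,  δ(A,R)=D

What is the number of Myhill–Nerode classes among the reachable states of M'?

First remove the unreachable states {B}; 5 states remain.
P0 = {D,E} | {A,C,F}.
The partition is now stable with 2 blocks: {D,E} | {A,C,F}.

2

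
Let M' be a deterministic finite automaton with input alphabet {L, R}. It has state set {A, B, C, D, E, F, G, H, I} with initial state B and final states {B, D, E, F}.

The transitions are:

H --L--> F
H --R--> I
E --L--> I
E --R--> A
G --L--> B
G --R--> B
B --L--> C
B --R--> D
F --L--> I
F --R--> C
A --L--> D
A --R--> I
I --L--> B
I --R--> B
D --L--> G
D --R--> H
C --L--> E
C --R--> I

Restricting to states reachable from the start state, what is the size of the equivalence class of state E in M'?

3

Start with accepting vs non-accepting: {B,D,E,F} | {A,C,G,H,I}.
Split {B,D,E,F} by δ(·,R) → {D,E,F} and {B}.
On input L, block {A,C,G,H,I} splits into {A,C,H} and {G,I}.
Stable partition: {D,E,F} | {A,C,H} | {B} | {G,I} — 4 equivalence classes.
The equivalence class containing E is {D,E,F}, of size 3.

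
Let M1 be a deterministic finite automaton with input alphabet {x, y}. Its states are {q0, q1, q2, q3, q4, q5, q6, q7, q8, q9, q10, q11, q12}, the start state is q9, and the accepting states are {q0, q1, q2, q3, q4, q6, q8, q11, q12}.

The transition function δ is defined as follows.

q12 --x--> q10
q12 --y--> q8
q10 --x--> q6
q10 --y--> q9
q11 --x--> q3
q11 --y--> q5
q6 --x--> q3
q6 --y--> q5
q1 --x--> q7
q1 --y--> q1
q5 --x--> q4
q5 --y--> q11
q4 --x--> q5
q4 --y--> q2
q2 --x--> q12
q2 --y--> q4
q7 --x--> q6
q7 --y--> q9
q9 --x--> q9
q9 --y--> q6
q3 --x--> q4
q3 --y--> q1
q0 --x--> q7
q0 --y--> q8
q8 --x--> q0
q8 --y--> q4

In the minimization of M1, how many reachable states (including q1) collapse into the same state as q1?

1

P0 = {q0,q1,q2,q3,q4,q6,q8,q11,q12} | {q5,q7,q9,q10}.
Split {q0,q1,q2,q3,q4,q6,q8,q11,q12} by δ(·,x) → {q2,q3,q6,q8,q11} and {q0,q1,q4,q12}.
Split {q2,q3,q6,q8,q11} by δ(·,x) → {q2,q3,q8} and {q6,q11}.
Split {q5,q7,q9,q10} by δ(·,x) → {q7,q10} and {q5} and {q9}.
Refine {q0,q1,q4,q12} on symbol x: members go to different blocks, giving {q0,q1,q12} and {q4}.
On input x, block {q2,q3,q8} splits into {q2,q8} and {q3}.
Split {q0,q1,q12} by δ(·,y) → {q0,q12} and {q1}.
No further refinement is possible. Final partition (9 blocks): {q2,q8} | {q7,q10} | {q0,q12} | {q6,q11} | {q5} | {q9} | {q4} | {q3} | {q1}.
The equivalence class containing q1 is {q1}, of size 1.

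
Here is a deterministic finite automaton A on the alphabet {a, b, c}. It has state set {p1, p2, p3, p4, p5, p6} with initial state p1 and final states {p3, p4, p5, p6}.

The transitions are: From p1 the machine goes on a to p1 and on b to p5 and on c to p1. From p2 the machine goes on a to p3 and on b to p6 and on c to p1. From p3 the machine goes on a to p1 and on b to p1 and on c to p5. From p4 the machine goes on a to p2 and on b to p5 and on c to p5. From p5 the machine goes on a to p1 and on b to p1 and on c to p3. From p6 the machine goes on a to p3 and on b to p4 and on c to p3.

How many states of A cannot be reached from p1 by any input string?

No path from p1 leads to p2, p4, p6; the other 3 states are all reachable.

3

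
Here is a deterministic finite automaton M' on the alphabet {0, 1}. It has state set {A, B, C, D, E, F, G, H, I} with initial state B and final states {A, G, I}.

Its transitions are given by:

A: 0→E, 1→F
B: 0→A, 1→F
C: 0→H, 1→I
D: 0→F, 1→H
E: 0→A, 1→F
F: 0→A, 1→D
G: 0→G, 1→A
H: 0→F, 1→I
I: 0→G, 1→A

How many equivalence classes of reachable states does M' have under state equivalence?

Reachable states from the start: {A,B,D,E,F,G,H,I}. Unreachable: {C} — drop them.
Start with accepting vs non-accepting: {A,G,I} | {B,D,E,F,H}.
On input 0, block {A,G,I} splits into {G,I} and {A}.
Refine {B,D,E,F,H} on symbol 0: members go to different blocks, giving {B,E,F} and {D,H}.
On input 1, block {B,E,F} splits into {B,E} and {F}.
On input 1, block {D,H} splits into {D} and {H}.
No further refinement is possible. Final partition (6 blocks): {G,I} | {B,E} | {A} | {D} | {F} | {H}.

6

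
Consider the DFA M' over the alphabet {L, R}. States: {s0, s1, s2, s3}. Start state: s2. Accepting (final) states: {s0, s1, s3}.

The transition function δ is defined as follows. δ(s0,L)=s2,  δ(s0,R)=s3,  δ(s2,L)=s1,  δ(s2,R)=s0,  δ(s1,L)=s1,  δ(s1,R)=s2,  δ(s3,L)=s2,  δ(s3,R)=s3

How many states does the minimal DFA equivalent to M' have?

P0 = {s0,s1,s3} | {s2}.
Split {s0,s1,s3} by δ(·,L) → {s0,s3} and {s1}.
Stable partition: {s0,s3} | {s2} | {s1} — 3 equivalence classes.

3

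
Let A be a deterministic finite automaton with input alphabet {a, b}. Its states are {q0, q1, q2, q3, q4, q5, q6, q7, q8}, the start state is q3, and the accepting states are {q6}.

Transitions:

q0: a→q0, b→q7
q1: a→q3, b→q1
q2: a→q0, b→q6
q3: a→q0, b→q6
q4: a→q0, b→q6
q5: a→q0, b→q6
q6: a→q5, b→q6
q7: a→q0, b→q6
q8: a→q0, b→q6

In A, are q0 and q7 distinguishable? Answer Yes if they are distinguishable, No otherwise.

First remove the unreachable states {q1,q2,q4,q8}; 5 states remain.
Start with accepting vs non-accepting: {q6} | {q0,q3,q5,q7}.
On input b, block {q0,q3,q5,q7} splits into {q3,q5,q7} and {q0}.
The partition is now stable with 3 blocks: {q6} | {q3,q5,q7} | {q0}.
q0 and q7 end up in different blocks, so they are distinguishable. For instance, the string 'b' is accepted from only q7.

Yes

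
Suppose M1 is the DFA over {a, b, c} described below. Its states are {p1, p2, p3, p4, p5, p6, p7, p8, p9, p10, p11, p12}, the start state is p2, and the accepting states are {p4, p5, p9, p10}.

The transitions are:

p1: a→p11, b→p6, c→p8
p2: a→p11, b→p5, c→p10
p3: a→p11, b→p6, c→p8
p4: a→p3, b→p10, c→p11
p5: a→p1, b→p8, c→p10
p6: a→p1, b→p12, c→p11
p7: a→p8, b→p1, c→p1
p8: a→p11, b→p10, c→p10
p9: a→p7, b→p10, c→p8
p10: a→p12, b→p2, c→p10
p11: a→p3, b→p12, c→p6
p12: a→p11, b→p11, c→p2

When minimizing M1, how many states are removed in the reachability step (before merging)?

3

No path from p2 leads to p4, p7, p9; the other 9 states are all reachable.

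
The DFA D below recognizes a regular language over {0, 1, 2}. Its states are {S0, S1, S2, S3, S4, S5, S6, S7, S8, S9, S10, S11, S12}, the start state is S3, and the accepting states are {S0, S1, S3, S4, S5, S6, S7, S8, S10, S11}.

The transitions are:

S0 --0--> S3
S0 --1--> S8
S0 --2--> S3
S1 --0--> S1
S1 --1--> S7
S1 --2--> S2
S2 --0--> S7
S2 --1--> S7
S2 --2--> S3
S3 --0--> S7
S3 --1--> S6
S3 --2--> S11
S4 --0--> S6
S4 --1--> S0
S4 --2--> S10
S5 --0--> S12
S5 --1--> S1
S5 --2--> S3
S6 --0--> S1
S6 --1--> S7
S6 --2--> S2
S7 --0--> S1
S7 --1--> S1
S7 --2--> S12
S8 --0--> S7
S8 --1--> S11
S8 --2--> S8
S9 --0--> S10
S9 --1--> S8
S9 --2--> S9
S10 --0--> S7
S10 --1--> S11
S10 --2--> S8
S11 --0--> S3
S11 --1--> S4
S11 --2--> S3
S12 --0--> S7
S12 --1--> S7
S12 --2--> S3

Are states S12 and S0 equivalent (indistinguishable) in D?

Reachable states from the start: {S0,S1,S2,S3,S4,S6,S7,S8,S10,S11,S12}. Unreachable: {S5,S9} — drop them.
P0 = {S0,S1,S3,S4,S6,S7,S8,S10,S11} | {S2,S12}.
Refine {S0,S1,S3,S4,S6,S7,S8,S10,S11} on symbol 2: members go to different blocks, giving {S0,S3,S4,S8,S10,S11} and {S1,S6,S7}.
On input 0, block {S0,S3,S4,S8,S10,S11} splits into {S3,S4,S8,S10} and {S0,S11}.
Refine {S3,S4,S8,S10} on symbol 1: members go to different blocks, giving {S4,S8,S10} and {S3}.
No further refinement is possible. Final partition (5 blocks): {S4,S8,S10} | {S2,S12} | {S1,S6,S7} | {S0,S11} | {S3}.
S12 and S0 end up in different blocks, so they are distinguishable. For instance, the string 'ε' is accepted from only S0.

No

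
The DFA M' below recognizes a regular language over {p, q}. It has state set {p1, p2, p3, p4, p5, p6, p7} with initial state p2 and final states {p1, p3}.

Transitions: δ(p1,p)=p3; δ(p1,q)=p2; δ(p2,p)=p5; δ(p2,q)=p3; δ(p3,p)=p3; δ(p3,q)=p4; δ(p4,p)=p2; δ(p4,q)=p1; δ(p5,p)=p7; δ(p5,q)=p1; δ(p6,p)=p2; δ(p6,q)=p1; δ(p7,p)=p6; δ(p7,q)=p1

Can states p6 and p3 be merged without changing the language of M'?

Every state is reachable, so we keep all 7.
P0 = {p1,p3} | {p2,p4,p5,p6,p7}.
The partition is now stable with 2 blocks: {p1,p3} | {p2,p4,p5,p6,p7}.
p6 and p3 end up in different blocks, so they are distinguishable. For instance, the string 'ε' is accepted from only p3.

No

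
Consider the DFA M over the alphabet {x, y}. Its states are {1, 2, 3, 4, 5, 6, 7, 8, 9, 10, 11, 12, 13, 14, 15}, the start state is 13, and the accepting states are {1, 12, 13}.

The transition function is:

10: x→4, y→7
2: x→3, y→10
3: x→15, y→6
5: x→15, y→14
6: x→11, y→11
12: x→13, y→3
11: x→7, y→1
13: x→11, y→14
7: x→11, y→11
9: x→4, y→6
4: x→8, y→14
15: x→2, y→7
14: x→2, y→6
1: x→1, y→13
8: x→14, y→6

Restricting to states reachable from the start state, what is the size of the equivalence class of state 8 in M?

2

First remove the unreachable states {5,9,12}; 12 states remain.
Initial partition by acceptance: {1,13} | {2,3,4,6,7,8,10,11,14,15}.
Split {1,13} by δ(·,x) → {1} and {13}.
On input y, block {2,3,4,6,7,8,10,11,14,15} splits into {2,3,4,6,7,8,10,14,15} and {11}.
Refine {2,3,4,6,7,8,10,14,15} on symbol x: members go to different blocks, giving {2,3,4,8,10,14,15} and {6,7}.
On input y, block {2,3,4,8,10,14,15} splits into {3,8,10,14,15} and {2,4}.
Refine {3,8,10,14,15} on symbol x: members go to different blocks, giving {10,14,15} and {3,8}.
No further refinement is possible. Final partition (7 blocks): {1} | {10,14,15} | {13} | {11} | {6,7} | {2,4} | {3,8}.
State 8 belongs to the block {3,8}, which has 2 states.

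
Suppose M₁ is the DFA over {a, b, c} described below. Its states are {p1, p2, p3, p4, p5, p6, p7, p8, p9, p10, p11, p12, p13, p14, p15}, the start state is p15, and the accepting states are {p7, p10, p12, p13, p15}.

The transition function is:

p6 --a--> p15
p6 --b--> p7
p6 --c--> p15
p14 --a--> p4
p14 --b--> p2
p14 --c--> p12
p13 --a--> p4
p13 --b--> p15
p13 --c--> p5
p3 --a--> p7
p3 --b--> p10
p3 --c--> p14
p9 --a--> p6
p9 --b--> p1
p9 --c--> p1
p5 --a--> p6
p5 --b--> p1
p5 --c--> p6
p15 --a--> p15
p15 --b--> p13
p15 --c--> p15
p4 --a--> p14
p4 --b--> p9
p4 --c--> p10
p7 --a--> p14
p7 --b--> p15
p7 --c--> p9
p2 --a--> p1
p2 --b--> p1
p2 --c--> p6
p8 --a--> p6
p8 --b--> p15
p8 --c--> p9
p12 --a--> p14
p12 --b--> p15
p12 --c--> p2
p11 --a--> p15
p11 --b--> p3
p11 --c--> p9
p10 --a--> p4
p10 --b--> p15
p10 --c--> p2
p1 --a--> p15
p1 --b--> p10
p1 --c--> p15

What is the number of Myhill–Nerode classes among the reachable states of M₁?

5

States {p3,p8,p11} cannot be reached from the start state, so discard them.
P0 = {p7,p10,p12,p13,p15} | {p1,p2,p4,p5,p6,p9,p14}.
Refine {p7,p10,p12,p13,p15} on symbol a: members go to different blocks, giving {p7,p10,p12,p13} and {p15}.
Refine {p1,p2,p4,p5,p6,p9,p14} on symbol a: members go to different blocks, giving {p2,p4,p5,p9,p14} and {p1,p6}.
On input a, block {p2,p4,p5,p9,p14} splits into {p2,p5,p9} and {p4,p14}.
Stable partition: {p7,p10,p12,p13} | {p2,p5,p9} | {p15} | {p1,p6} | {p4,p14} — 5 equivalence classes.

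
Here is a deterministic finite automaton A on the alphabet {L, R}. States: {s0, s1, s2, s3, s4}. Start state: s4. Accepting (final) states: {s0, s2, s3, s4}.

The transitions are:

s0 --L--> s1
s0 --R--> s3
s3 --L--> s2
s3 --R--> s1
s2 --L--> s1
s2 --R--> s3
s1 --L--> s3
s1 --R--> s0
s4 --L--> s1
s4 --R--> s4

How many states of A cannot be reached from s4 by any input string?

Exploring from s4, all states are eventually visited, so none are unreachable.

0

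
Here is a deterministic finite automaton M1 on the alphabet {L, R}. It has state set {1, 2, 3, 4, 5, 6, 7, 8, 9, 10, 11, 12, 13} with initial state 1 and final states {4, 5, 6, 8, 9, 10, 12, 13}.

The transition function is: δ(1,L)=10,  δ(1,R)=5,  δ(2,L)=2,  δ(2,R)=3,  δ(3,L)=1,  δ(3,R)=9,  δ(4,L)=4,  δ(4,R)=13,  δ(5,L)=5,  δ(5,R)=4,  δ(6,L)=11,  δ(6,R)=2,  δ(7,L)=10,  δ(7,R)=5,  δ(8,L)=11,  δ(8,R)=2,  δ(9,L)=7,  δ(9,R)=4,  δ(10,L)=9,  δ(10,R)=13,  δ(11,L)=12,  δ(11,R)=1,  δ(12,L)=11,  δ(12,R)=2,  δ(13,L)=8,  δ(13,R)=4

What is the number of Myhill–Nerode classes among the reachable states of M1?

States {6} cannot be reached from the start state, so discard them.
Initial partition by acceptance: {4,5,8,9,10,12,13} | {1,2,3,7,11}.
On input L, block {4,5,8,9,10,12,13} splits into {4,5,10,13} and {8,9,12}.
On input L, block {4,5,10,13} splits into {4,5} and {10,13}.
Refine {4,5} on symbol R: members go to different blocks, giving {4} and {5}.
Split {1,2,3,7,11} by δ(·,L) → {1,7} and {2,3} and {11}.
Split {8,9,12} by δ(·,L) → {8,12} and {9}.
Split {10,13} by δ(·,L) → {10} and {13}.
On input L, block {2,3} splits into {2} and {3}.
Stable partition: {4} | {1,7} | {8,12} | {10} | {5} | {2} | {11} | {9} | {13} | {3} — 10 equivalence classes.

10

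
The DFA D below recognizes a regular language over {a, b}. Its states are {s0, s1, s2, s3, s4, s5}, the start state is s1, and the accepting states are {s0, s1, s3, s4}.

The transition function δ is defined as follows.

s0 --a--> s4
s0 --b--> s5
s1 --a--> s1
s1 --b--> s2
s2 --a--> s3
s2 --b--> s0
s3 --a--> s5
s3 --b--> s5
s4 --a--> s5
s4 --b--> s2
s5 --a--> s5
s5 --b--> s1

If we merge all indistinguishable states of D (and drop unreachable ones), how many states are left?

6

Initial partition by acceptance: {s0,s1,s3,s4} | {s2,s5}.
Split {s0,s1,s3,s4} by δ(·,a) → {s0,s1} and {s3,s4}.
Split {s0,s1} by δ(·,a) → {s0} and {s1}.
Split {s2,s5} by δ(·,a) → {s2} and {s5}.
On input b, block {s3,s4} splits into {s3} and {s4}.
Stable partition: {s0} | {s2} | {s3} | {s1} | {s5} | {s4} — 6 equivalence classes.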